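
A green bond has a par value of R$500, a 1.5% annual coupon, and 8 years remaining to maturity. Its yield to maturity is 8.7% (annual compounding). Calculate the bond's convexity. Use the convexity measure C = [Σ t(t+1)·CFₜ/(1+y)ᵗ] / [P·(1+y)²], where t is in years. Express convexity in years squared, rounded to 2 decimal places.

55.43

With y = 0.087:
  t   CF        PV=CF/(1+0.087)^t    t·PV        t(t+1)·PV
  1         7.50         6.8997         6.8997          13.7994
  2         7.50         6.3475        12.6950          38.0850
  3         7.50         5.8395        17.5184          70.0735
  4         7.50         5.3721        21.4884         107.4418
  5         7.50         4.9421        24.7106         148.2637
  6         7.50         4.5466        27.2794         190.9560
  7         7.50         4.1827        29.2787         234.2300
  8       507.50       260.3752     2,083.0020      18,747.0177
  Σ                    298.5054     2,222.8722      19,549.8671
P = 298.5054.
Convexity = Σ t(t+1)·PV / [P·(1+y)²] = 19,549.8671 / (298.5054 × 1.181569) = 55.42843.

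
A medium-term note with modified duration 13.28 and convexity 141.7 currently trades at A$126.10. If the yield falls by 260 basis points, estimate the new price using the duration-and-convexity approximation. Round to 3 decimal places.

A$175.679

Duration effect: -D_mod·Δy = -13.28 × (-0.026) = +0.345280
Convexity effect: ½·C·(Δy)² = 0.5 × 141.7 × (-0.026)² = +0.0478946
ΔP/P ≈ +0.345280 + 0.0478946 = +0.3931746
New price ≈ 126.10 × (1 + 0.3931746) = 175.67931706.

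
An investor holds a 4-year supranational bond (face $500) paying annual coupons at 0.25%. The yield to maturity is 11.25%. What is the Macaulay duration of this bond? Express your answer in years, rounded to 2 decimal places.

3.98 years

Periodic yield y = 0.1125. Discount each cash flow and weight by its year:
  t   CF        PV=CF/(1+0.1125)^t    t·PV
  1         1.25         1.1236         1.1236
  2         1.25         1.0100         2.0199
  3         1.25         0.9078         2.7235
  4       501.25       327.2309     1,308.9236
  Σ                    330.2723     1,314.7907
Price P = Σ PV = 330.2723.
Macaulay duration = Σ(t·PV) / P = 1,314.7907 / 330.2723 = 3.98093 years.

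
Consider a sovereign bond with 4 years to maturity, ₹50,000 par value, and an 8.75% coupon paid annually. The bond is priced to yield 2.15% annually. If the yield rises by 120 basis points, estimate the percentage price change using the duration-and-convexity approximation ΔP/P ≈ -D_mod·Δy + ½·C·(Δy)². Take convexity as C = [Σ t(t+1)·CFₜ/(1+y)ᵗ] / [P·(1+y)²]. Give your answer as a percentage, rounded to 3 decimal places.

With y = 0.0215:
  t   CF        PV=CF/(1+0.0215)^t    t·PV        t(t+1)·PV
  1     4,375.00     4,282.9173     4,282.9173       8,565.8346
  2     4,375.00     4,192.7727     8,385.5453      25,156.6360
  3     4,375.00     4,104.5254    12,313.5761      49,254.3044
  4    54,375.00    49,939.6836   199,758.7342     998,793.6711
  Σ                 62,519.8989   224,740.7729   1,081,770.4461
P = 62,519.8989; D_Mac = 3.59471 yrs; D_mod = 3.51905 yrs; C = 16.58212.
Duration effect: -3.51905 × (+0.012) = -0.042229
Convexity effect: 0.5 × 16.58212 × (0.012)² = +0.0011939
ΔP/P ≈ -0.042229 + 0.0011939 = -0.041035 = -4.1035%.

-4.103%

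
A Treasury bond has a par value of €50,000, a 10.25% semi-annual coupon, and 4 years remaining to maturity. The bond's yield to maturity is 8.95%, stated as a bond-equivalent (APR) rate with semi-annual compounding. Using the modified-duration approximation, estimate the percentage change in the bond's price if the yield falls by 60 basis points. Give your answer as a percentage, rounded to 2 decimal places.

Periodic yield y = 0.04475. Modified duration first:
  t   CF        PV=CF/(1+0.04475)^t    t·PV
  1     2,562.50     2,452.7399     2,452.7399
  2     2,562.50     2,347.6812     4,695.3623
  3     2,562.50     2,247.1224     6,741.3673
  4     2,562.50     2,150.8710     8,603.4838
  5     2,562.50     2,058.7422    10,293.7112
  6     2,562.50     1,970.5597    11,823.3582
  7     2,562.50     1,886.1543    13,203.0800
  8    52,562.50    37,031.9835   296,255.8682
  Σ                 52,145.8542   354,068.9709
P = 52,145.8542; D_Mac = 6.78997 half-year periods = 3.39499 yrs; D_mod = 3.39499/(1+0.04475) = 3.24957 yrs.
ΔP/P ≈ -D_mod · Δy = -3.24957 × (-0.006) = +0.019497 = +1.9497%.

+1.95%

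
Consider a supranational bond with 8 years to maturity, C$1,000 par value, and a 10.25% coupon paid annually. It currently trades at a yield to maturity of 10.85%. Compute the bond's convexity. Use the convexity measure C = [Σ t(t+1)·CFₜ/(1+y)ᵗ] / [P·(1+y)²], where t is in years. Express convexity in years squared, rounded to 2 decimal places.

With y = 0.1085:
  t   CF        PV=CF/(1+0.1085)^t    t·PV        t(t+1)·PV
  1       102.50        92.4673        92.4673         184.9346
  2       102.50        83.4166       166.8332         500.4996
  3       102.50        75.2518       225.7553         903.0214
  4       102.50        67.8861       271.5445       1,357.7227
  5       102.50        61.2414       306.2072       1,837.2431
  6       102.50        55.2471       331.4827       2,320.3792
  7       102.50        49.8395       348.8767       2,791.0140
  8     1,102.50       483.6075     3,868.8599      34,819.7393
  Σ                    968.9574     5,612.0270      44,714.5538
P = 968.9574.
Convexity = Σ t(t+1)·PV / [P·(1+y)²] = 44,714.5538 / (968.9574 × 1.228772) = 37.55544.

37.56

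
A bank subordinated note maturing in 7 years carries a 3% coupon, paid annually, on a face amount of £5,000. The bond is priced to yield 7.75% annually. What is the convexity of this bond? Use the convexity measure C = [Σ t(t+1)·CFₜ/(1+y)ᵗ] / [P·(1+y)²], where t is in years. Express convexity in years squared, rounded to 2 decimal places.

With y = 0.0775:
  t   CF        PV=CF/(1+0.0775)^t    t·PV        t(t+1)·PV
  1       150.00       139.2111       139.2111         278.4223
  2       150.00       129.1983       258.3965         775.1896
  3       150.00       119.9056       359.7168       1,438.8671
  4       150.00       111.2813       445.1252       2,225.6258
  5       150.00       103.2773       516.3865       3,098.3189
  6       150.00        95.8490       575.0940       4,025.6580
  7     5,150.00     3,054.1213    21,378.8489     171,030.7910
  Σ                  3,752.8438    23,672.7790     182,872.8726
P = 3,752.8438.
Convexity = Σ t(t+1)·PV / [P·(1+y)²] = 182,872.8726 / (3,752.8438 × 1.161006) = 41.97148.

41.97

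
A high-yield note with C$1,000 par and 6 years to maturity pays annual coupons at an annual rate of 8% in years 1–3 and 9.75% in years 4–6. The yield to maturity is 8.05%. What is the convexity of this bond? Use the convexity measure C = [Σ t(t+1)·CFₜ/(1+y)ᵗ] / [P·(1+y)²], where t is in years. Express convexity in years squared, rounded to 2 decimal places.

With y = 0.0805:
  t   CF        PV=CF/(1+0.0805)^t    t·PV        t(t+1)·PV
  1        80.00        74.0398        74.0398         148.0796
  2        80.00        68.5236       137.0473         411.1419
  3        80.00        63.4185       190.2554         761.0215
  4        97.50        71.5329       286.1314       1,430.6570
  5        97.50        66.2035       331.0174       1,986.1041
  6     1,097.50       689.6931     4,138.1588      28,967.1116
  Σ                  1,033.4114     5,156.6500      33,704.1156
P = 1,033.4114.
Convexity = Σ t(t+1)·PV / [P·(1+y)²] = 33,704.1156 / (1,033.4114 × 1.167480) = 27.93574.

27.94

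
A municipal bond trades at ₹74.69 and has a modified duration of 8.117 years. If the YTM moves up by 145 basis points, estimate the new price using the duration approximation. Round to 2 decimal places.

₹65.90

Duration approximation: ΔP/P ≈ -D_mod · Δy = -8.117 × (+0.0145) = -0.1176965.
New price ≈ 74.69 × (1 - 0.1176965) = 65.899248415.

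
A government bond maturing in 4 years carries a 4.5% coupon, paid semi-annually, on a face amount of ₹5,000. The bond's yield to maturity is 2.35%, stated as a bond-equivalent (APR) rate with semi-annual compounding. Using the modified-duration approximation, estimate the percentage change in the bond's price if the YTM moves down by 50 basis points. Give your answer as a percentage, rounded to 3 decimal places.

Periodic yield y = 0.01175. Modified duration first:
  t   CF        PV=CF/(1+0.01175)^t    t·PV
  1       112.50       111.1935       111.1935
  2       112.50       109.9021       219.8043
  3       112.50       108.6258       325.8773
  4       112.50       107.3642       429.4570
  5       112.50       106.1174       530.5868
  6       112.50       104.8850       629.3098
  7       112.50       103.6669       725.6682
  8     5,112.50     4,656.3714    37,250.9715
  Σ                  5,408.1263    40,222.8683
P = 5,408.1263; D_Mac = 7.43749 half-year periods = 3.71874 yrs; D_mod = 3.71874/(1+0.01175) = 3.67556 yrs.
ΔP/P ≈ -D_mod · Δy = -3.67556 × (-0.005) = +0.018378 = +1.8378%.

+1.838%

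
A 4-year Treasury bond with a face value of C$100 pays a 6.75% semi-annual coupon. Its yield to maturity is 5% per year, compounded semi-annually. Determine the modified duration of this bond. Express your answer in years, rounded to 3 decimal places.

Periodic yield y = 0.025. First find Macaulay duration:
  t   CF        PV=CF/(1+0.025)^t    t·PV
  1        3.375         3.2927         3.2927
  2        3.375         3.2124         6.4247
  3        3.375         3.1340         9.4021
  4        3.375         3.0576        12.2303
  5        3.375         2.9830        14.9150
  6        3.375         2.9103        17.4615
  7        3.375         2.8393        19.8749
  8      103.375        84.8447       678.7574
  Σ                    106.2739       762.3587
P = 106.2739; Macaulay duration = 762.3587 / 106.2739 = 7.17353 half-year periods = 3.58676 years.
Modified duration = D_Mac / (1 + y) = 3.58676 / 1.025 = 3.49928 years.

3.499 years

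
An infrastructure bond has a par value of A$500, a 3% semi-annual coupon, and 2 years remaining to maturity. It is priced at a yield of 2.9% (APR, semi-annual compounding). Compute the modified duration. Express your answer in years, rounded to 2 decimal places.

Periodic yield y = 0.0145. First find Macaulay duration:
  t   CF        PV=CF/(1+0.0145)^t    t·PV
  1         7.50         7.3928         7.3928
  2         7.50         7.2871        14.5743
  3         7.50         7.1830        21.5490
  4       507.50       479.1018     1,916.4074
  Σ                    500.9648     1,959.9234
P = 500.9648; Macaulay duration = 1,959.9234 / 500.9648 = 3.91230 half-year periods = 1.95615 years.
Modified duration = D_Mac / (1 + y) = 1.95615 / 1.0145 = 1.92819 years.

1.93 years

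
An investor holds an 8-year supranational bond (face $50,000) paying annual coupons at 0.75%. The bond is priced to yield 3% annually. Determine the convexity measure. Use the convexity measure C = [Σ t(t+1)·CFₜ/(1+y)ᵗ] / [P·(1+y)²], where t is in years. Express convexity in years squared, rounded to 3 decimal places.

With y = 0.03:
  t   CF        PV=CF/(1+0.03)^t    t·PV        t(t+1)·PV
  1       375.00       364.0777       364.0777         728.1553
  2       375.00       353.4735       706.9469       2,120.8408
  3       375.00       343.1781     1,029.5344       4,118.1375
  4       375.00       333.1826     1,332.7306       6,663.6529
  5       375.00       323.4783     1,617.3915       9,704.3488
  6       375.00       314.0566     1,884.3396      13,190.3770
  7       375.00       304.9093     2,134.3652      17,074.9217
  8    50,375.00    39,766.4902   318,131.9214   2,863,187.2929
  Σ                 42,102.8463   327,201.3072   2,916,787.7269
P = 42,102.8463.
Convexity = Σ t(t+1)·PV / [P·(1+y)²] = 2,916,787.7269 / (42,102.8463 × 1.060900) = 65.30086.

65.301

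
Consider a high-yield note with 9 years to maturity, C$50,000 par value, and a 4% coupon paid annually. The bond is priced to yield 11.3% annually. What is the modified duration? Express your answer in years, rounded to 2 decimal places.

6.55 years

Periodic yield y = 0.113. First find Macaulay duration:
  t   CF        PV=CF/(1+0.113)^t    t·PV
  1     2,000.00     1,796.9452     1,796.9452
  2     2,000.00     1,614.5060     3,229.0120
  3     2,000.00     1,450.5894     4,351.7682
  4     2,000.00     1,303.3148     5,213.2593
  5     2,000.00     1,170.9927     5,854.9633
  6     2,000.00     1,052.1048     6,312.6289
  7     2,000.00       945.2873     6,617.0114
  8     2,000.00       849.3148     6,794.5182
  9    52,000.00    19,840.2374   178,562.1367
  Σ                 30,023.2925   218,732.2434
P = 30,023.2925; Macaulay duration = 218,732.2434 / 30,023.2925 = 7.28542 years.
Modified duration = D_Mac / (1 + y) = 7.28542 / 1.113 = 6.54575 years.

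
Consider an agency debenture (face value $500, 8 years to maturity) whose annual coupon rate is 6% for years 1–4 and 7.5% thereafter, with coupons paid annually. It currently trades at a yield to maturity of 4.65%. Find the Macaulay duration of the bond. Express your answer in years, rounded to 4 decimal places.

Periodic yield y = 0.0465. Discount each cash flow and weight by its year:
  t   CF        PV=CF/(1+0.0465)^t    t·PV
  1        30.00        28.6670        28.6670
  2        30.00        27.3932        54.7864
  3        30.00        26.1760        78.5280
  4        30.00        25.0129       100.0517
  5        37.50        29.8769       149.3844
  6        37.50        28.5493       171.2960
  7        37.50        27.2808       190.9654
  8       537.50       373.6497     2,989.1974
  Σ                    566.6058     3,762.8762
Price P = Σ PV = 566.6058.
Macaulay duration = Σ(t·PV) / P = 3,762.8762 / 566.6058 = 6.64108 years.

6.6411 years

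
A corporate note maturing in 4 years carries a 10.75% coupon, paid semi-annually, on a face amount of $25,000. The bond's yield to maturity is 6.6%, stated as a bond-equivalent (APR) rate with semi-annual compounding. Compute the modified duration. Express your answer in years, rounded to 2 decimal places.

Periodic yield y = 0.033. First find Macaulay duration:
  t   CF        PV=CF/(1+0.033)^t    t·PV
  1     1,343.75     1,300.8228     1,300.8228
  2     1,343.75     1,259.2670     2,518.5341
  3     1,343.75     1,219.0388     3,657.1163
  4     1,343.75     1,180.0956     4,720.3824
  5     1,343.75     1,142.3965     5,711.9826
  6     1,343.75     1,105.9018     6,635.4105
  7     1,343.75     1,070.5729     7,494.0100
  8    26,343.75    20,317.7225   162,541.7799
  Σ                 28,595.8178   194,580.0386
P = 28,595.8178; Macaulay duration = 194,580.0386 / 28,595.8178 = 6.80449 half-year periods = 3.40225 years.
Modified duration = D_Mac / (1 + y) = 3.40225 / 1.033 = 3.29356 years.

3.29 years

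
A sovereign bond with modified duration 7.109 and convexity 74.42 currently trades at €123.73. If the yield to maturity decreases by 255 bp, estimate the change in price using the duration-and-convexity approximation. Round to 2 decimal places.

+€25.42

Duration effect: -D_mod·Δy = -7.109 × (-0.0255) = +0.1812795
Convexity effect: ½·C·(Δy)² = 0.5 × 74.42 × (-0.0255)² = +0.0241958025
ΔP/P ≈ +0.1812795 + 0.0241958025 = +0.2054753025
ΔP ≈ 123.73 × (+0.2054753025) = +25.423459178325.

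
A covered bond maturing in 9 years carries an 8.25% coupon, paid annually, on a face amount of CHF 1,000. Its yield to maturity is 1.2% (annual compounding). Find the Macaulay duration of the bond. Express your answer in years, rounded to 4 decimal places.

Periodic yield y = 0.012. Discount each cash flow and weight by its year:
  t   CF        PV=CF/(1+0.012)^t    t·PV
  1        82.50        81.5217        81.5217
  2        82.50        80.5551       161.1102
  3        82.50        79.5999       238.7996
  4        82.50        78.6560       314.6240
  5        82.50        77.7233       388.6166
  6        82.50        76.8017       460.8102
  7        82.50        75.8910       531.2371
  8        82.50        74.9911       599.9290
  9     1,082.50       972.3067     8,750.7606
  Σ                  1,598.0466    11,527.4091
Price P = Σ PV = 1,598.0466.
Macaulay duration = Σ(t·PV) / P = 11,527.4091 / 1,598.0466 = 7.21344 years.

7.2134 years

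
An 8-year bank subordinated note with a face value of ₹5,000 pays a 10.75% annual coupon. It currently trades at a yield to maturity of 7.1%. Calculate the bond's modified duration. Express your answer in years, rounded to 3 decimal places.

5.577 years

Periodic yield y = 0.071. First find Macaulay duration:
  t   CF        PV=CF/(1+0.071)^t    t·PV
  1       537.50       501.8674       501.8674
  2       537.50       468.5970       937.1940
  3       537.50       437.5322     1,312.5967
  4       537.50       408.5268     1,634.1073
  5       537.50       381.4443     1,907.2214
  6       537.50       356.1571     2,136.9428
  7       537.50       332.5463     2,327.8244
  8     5,537.50     3,198.8802    25,591.0414
  Σ                  6,085.5514    36,348.7955
P = 6,085.5514; Macaulay duration = 36,348.7955 / 6,085.5514 = 5.97297 years.
Modified duration = D_Mac / (1 + y) = 5.97297 / 1.071 = 5.57700 years.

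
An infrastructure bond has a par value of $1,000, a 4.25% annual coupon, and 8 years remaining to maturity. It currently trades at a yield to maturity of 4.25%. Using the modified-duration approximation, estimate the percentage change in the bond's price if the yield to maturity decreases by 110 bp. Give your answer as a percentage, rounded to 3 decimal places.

Periodic yield y = 0.0425. Modified duration first:
  t   CF        PV=CF/(1+0.0425)^t    t·PV
  1        42.50        40.7674        40.7674
  2        42.50        39.1054        78.2108
  3        42.50        37.5112       112.5335
  4        42.50        35.9819       143.9278
  5        42.50        34.5151       172.5753
  6        42.50        33.1080       198.6478
  7        42.50        31.7582       222.3077
  8     1,042.50       747.2528     5,978.0224
  Σ                  1,000.0000     6,946.9928
P = 1,000.0000; D_Mac = 6.94699 yrs; D_mod = 6.94699/(1+0.0425) = 6.66378 yrs.
ΔP/P ≈ -D_mod · Δy = -6.66378 × (-0.011) = +0.073302 = +7.3302%.

+7.330%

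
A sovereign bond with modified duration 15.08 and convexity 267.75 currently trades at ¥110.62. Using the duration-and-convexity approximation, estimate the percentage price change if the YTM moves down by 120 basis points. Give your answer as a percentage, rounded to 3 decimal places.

Duration effect: -D_mod·Δy = -15.08 × (-0.012) = +0.180960
Convexity effect: ½·C·(Δy)² = 0.5 × 267.75 × (-0.012)² = +0.0192780
ΔP/P ≈ +0.180960 + 0.0192780 = +0.200238
= +20.0238%.

+20.024%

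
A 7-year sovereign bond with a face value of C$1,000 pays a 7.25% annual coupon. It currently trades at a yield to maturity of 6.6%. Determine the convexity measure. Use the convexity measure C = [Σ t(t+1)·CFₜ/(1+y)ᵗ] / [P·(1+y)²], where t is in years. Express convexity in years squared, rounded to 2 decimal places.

With y = 0.066:
  t   CF        PV=CF/(1+0.066)^t    t·PV        t(t+1)·PV
  1        72.50        68.0113        68.0113         136.0225
  2        72.50        63.8004       127.6009         382.8026
  3        72.50        59.8503       179.5509         718.2037
  4        72.50        56.1448       224.5790       1,122.8951
  5        72.50        52.6686       263.3431       1,580.0588
  6        72.50        49.4077       296.4463       2,075.1241
  7     1,072.50       685.6411     4,799.4880      38,395.9038
  Σ                  1,035.5242     5,959.0195      44,411.0105
P = 1,035.5242.
Convexity = Σ t(t+1)·PV / [P·(1+y)²] = 44,411.0105 / (1,035.5242 × 1.136356) = 37.74122.

37.74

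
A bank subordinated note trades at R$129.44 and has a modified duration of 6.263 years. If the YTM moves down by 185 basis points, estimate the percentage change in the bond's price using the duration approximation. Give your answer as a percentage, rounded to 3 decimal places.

+11.587%

Duration approximation: ΔP/P ≈ -D_mod · Δy = -6.263 × (-0.0185) = +0.1158655.
As a percentage: +11.58655%.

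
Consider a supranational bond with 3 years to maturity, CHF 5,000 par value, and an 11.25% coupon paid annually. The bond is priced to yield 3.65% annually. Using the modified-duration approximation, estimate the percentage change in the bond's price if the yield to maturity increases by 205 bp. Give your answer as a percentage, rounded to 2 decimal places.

-5.41%

Periodic yield y = 0.0365. Modified duration first:
  t   CF        PV=CF/(1+0.0365)^t    t·PV
  1       562.50       542.6918       542.6918
  2       562.50       523.5810     1,047.1621
  3     5,562.50     4,995.3061    14,985.9183
  Σ                  6,061.5789    16,575.7721
P = 6,061.5789; D_Mac = 2.73456 yrs; D_mod = 2.73456/(1+0.0365) = 2.63827 yrs.
ΔP/P ≈ -D_mod · Δy = -2.63827 × (+0.0205) = -0.054084 = -5.4084%.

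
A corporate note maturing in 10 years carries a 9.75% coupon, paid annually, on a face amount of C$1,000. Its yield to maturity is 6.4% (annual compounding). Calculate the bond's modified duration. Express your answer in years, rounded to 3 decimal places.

Periodic yield y = 0.064. First find Macaulay duration:
  t   CF        PV=CF/(1+0.064)^t    t·PV
  1        97.50        91.6353        91.6353
  2        97.50        86.1234       172.2469
  3        97.50        80.9431       242.8292
  4        97.50        76.0743       304.2973
  5        97.50        71.4984       357.4921
  6        97.50        67.1978       403.1866
  7        97.50        63.1558       442.0906
  8        97.50        59.3570       474.8556
  9        97.50        55.7866       502.0795
  10    1,097.50       590.1851     5,901.8511
  Σ                  1,241.9568     8,892.5643
P = 1,241.9568; Macaulay duration = 8,892.5643 / 1,241.9568 = 7.16012 years.
Modified duration = D_Mac / (1 + y) = 7.16012 / 1.064 = 6.72944 years.

6.729 years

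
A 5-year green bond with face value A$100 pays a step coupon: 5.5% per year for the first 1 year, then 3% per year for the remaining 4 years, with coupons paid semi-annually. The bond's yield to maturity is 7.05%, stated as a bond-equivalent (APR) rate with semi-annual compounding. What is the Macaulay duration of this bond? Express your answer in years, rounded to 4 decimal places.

Periodic yield y = 0.03525. Discount each cash flow and weight by its period:
  t   CF        PV=CF/(1+0.03525)^t    t·PV
  1         2.75         2.6564         2.6564
  2         2.75         2.5659         5.1318
  3         1.50         1.3519         4.0558
  4         1.50         1.3059         5.2236
  5         1.50         1.2614         6.3072
  6         1.50         1.2185         7.3109
  7         1.50         1.1770         8.2390
  8         1.50         1.1369         9.0953
  9         1.50         1.0982         9.8839
  10      101.50        71.7817       717.8169
  Σ                     85.5538       775.7207
Price P = Σ PV = 85.5538.
Macaulay duration = Σ(t·PV) / P = 775.7207 / 85.5538 = 9.06705 half-year periods.
In years: 9.06705 / 2 = 4.53352 years.

4.5335 years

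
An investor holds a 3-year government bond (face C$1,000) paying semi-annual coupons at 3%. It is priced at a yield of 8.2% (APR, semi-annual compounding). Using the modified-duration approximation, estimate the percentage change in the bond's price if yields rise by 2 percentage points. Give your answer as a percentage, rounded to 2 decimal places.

-5.54%

Periodic yield y = 0.041. Modified duration first:
  t   CF        PV=CF/(1+0.041)^t    t·PV
  1        15.00        14.4092        14.4092
  2        15.00        13.8417        27.6834
  3        15.00        13.2966        39.8897
  4        15.00        12.7729        51.0915
  5        15.00        12.2698        61.3490
  6     1,015.00       797.5569     4,785.3413
  Σ                    864.1470     4,979.7641
P = 864.1470; D_Mac = 5.76264 half-year periods = 2.88132 yrs; D_mod = 2.88132/(1+0.041) = 2.76784 yrs.
ΔP/P ≈ -D_mod · Δy = -2.76784 × (+0.02) = -0.055357 = -5.5357%.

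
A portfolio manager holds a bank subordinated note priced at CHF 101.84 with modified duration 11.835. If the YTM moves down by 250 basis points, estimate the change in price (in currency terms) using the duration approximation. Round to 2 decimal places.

+CHF 30.13

Duration approximation: ΔP/P ≈ -D_mod · Δy = -11.835 × (-0.025) = +0.295875.
ΔP ≈ 101.84 × (+0.295875) = +30.13191.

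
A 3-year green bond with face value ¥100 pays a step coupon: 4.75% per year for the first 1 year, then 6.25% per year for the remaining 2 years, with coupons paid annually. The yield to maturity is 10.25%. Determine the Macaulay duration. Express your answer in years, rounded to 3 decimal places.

2.845 years

Periodic yield y = 0.1025. Discount each cash flow and weight by its year:
  t   CF        PV=CF/(1+0.1025)^t    t·PV
  1         4.75         4.3084         4.3084
  2         6.25         5.1419        10.2838
  3       106.25        79.2854       237.8562
  Σ                     88.7357       252.4483
Price P = Σ PV = 88.7357.
Macaulay duration = Σ(t·PV) / P = 252.4483 / 88.7357 = 2.84495 years.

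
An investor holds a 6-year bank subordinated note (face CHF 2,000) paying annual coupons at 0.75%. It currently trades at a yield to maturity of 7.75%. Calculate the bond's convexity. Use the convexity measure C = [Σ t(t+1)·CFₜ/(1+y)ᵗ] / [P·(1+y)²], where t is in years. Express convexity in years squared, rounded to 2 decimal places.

35.06

With y = 0.0775:
  t   CF        PV=CF/(1+0.0775)^t    t·PV        t(t+1)·PV
  1        15.00        13.9211        13.9211          27.8422
  2        15.00        12.9198        25.8397          77.5190
  3        15.00        11.9906        35.9717         143.8867
  4        15.00        11.1281        44.5125         222.5626
  5        15.00        10.3277        51.6386         309.8319
  6     2,015.00     1,287.5716     7,725.4294      54,078.0058
  Σ                  1,347.8589     7,897.3130      54,859.6481
P = 1,347.8589.
Convexity = Σ t(t+1)·PV / [P·(1+y)²] = 54,859.6481 / (1,347.8589 × 1.161006) = 35.05694.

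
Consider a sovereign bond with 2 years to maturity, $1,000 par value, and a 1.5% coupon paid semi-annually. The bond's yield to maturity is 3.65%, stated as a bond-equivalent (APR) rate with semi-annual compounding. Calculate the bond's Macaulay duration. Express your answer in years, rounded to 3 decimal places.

Periodic yield y = 0.01825. Discount each cash flow and weight by its period:
  t   CF        PV=CF/(1+0.01825)^t    t·PV
  1         7.50         7.3656         7.3656
  2         7.50         7.2336        14.4671
  3         7.50         7.1039        21.3118
  4     1,007.50       937.1894     3,748.7577
  Σ                    958.8925     3,791.9022
Price P = Σ PV = 958.8925.
Macaulay duration = Σ(t·PV) / P = 3,791.9022 / 958.8925 = 3.95446 half-year periods.
In years: 3.95446 / 2 = 1.97723 years.

1.977 years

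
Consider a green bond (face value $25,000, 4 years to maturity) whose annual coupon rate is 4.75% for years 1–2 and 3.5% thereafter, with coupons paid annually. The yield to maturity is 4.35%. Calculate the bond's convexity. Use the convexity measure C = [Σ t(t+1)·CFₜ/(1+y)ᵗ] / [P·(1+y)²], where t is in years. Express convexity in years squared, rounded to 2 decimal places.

With y = 0.0435:
  t   CF        PV=CF/(1+0.0435)^t    t·PV        t(t+1)·PV
  1     1,187.50     1,137.9971     1,137.9971       2,275.9943
  2     1,187.50     1,090.5579     2,181.1157       6,543.3471
  3       875.00       770.0709     2,310.2126       9,240.8504
  4    25,875.00    21,822.8036    87,291.2145     436,456.0727
  Σ                 24,821.4295    92,920.5400     454,516.2645
P = 24,821.4295.
Convexity = Σ t(t+1)·PV / [P·(1+y)²] = 454,516.2645 / (24,821.4295 × 1.088892) = 16.81658.

16.82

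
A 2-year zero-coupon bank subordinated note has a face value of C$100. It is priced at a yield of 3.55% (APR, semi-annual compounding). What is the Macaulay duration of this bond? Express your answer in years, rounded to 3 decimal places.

2.000 years

A zero-coupon bond has a single cash flow at maturity, so its Macaulay duration equals its maturity: 2 years.
(Equivalently: 4 semi-annual periods ÷ 2 = 2 years.)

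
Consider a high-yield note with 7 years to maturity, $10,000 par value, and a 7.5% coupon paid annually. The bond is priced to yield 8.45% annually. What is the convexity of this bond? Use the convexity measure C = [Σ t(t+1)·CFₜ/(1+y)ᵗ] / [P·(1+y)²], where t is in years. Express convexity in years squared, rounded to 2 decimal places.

With y = 0.0845:
  t   CF        PV=CF/(1+0.0845)^t    t·PV        t(t+1)·PV
  1       750.00       691.5629       691.5629       1,383.1259
  2       750.00       637.6791     1,275.3581       3,826.0743
  3       750.00       587.9936     1,763.9808       7,055.9231
  4       750.00       542.1794     2,168.7177      10,843.5886
  5       750.00       499.9349     2,499.6747      14,998.0479
  6       750.00       460.9820     2,765.8917      19,361.2421
  7    10,750.00     6,092.5846    42,648.0923     341,184.7387
  Σ                  9,512.9165    53,813.2783     398,652.7406
P = 9,512.9165.
Convexity = Σ t(t+1)·PV / [P·(1+y)²] = 398,652.7406 / (9,512.9165 × 1.176140) = 35.63050.

35.63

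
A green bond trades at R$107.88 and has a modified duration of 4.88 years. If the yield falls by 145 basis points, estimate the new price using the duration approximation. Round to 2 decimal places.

R$115.51

Duration approximation: ΔP/P ≈ -D_mod · Δy = -4.88 × (-0.0145) = +0.070760.
New price ≈ 107.88 × (1 + 0.070760) = 115.5135888.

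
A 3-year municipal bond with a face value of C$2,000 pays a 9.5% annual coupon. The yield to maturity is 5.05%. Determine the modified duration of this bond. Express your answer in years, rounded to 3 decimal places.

Periodic yield y = 0.0505. First find Macaulay duration:
  t   CF        PV=CF/(1+0.0505)^t    t·PV
  1       190.00       180.8663       180.8663
  2       190.00       172.1716       344.3432
  3     2,190.00     1,889.1043     5,667.3130
  Σ                  2,242.1422     6,192.5224
P = 2,242.1422; Macaulay duration = 6,192.5224 / 2,242.1422 = 2.76188 years.
Modified duration = D_Mac / (1 + y) = 2.76188 / 1.0505 = 2.62911 years.

2.629 years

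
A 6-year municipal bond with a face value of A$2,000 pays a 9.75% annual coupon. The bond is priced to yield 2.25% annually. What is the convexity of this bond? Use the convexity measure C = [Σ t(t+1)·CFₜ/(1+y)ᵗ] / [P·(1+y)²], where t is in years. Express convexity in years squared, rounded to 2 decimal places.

31.45

With y = 0.0225:
  t   CF        PV=CF/(1+0.0225)^t    t·PV        t(t+1)·PV
  1       195.00       190.7090       190.7090         381.4181
  2       195.00       186.5125       373.0250       1,119.0751
  3       195.00       182.4083       547.2250       2,188.8999
  4       195.00       178.3945       713.5778       3,567.8890
  5       195.00       174.4689       872.3445       5,234.0671
  6     2,195.00     1,920.6783    11,524.0697      80,668.4876
  Σ                  2,833.1715    14,220.9510      93,159.8369
P = 2,833.1715.
Convexity = Σ t(t+1)·PV / [P·(1+y)²] = 93,159.8369 / (2,833.1715 × 1.045506) = 31.45062.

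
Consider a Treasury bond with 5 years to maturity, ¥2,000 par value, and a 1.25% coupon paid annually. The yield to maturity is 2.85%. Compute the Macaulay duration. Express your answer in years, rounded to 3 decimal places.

Periodic yield y = 0.0285. Discount each cash flow and weight by its year:
  t   CF        PV=CF/(1+0.0285)^t    t·PV
  1        25.00        24.3072        24.3072
  2        25.00        23.6337        47.2674
  3        25.00        22.9788        68.9364
  4        25.00        22.3420        89.3682
  5     2,025.00     1,759.5578     8,797.7892
  Σ                  1,852.8196     9,027.6683
Price P = Σ PV = 1,852.8196.
Macaulay duration = Σ(t·PV) / P = 9,027.6683 / 1,852.8196 = 4.87239 years.

4.872 years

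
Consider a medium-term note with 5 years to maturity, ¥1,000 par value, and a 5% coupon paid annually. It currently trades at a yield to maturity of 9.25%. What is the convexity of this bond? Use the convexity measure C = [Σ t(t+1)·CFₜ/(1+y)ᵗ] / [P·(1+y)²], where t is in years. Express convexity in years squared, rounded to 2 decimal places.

21.80

With y = 0.0925:
  t   CF        PV=CF/(1+0.0925)^t    t·PV        t(t+1)·PV
  1        50.00        45.7666        45.7666          91.5332
  2        50.00        41.8916        83.7832         251.3497
  3        50.00        38.3447       115.0342         460.1367
  4        50.00        35.0981       140.3926         701.9630
  5     1,050.00       674.6555     3,373.2775      20,239.6653
  Σ                    835.7566     3,758.2542      21,744.6479
P = 835.7566.
Convexity = Σ t(t+1)·PV / [P·(1+y)²] = 21,744.6479 / (835.7566 × 1.193556) = 21.79865.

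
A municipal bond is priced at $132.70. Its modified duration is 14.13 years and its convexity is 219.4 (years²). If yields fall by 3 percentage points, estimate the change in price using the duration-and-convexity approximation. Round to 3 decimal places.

+$69.353

Duration effect: -D_mod·Δy = -14.13 × (-0.03) = +0.423900
Convexity effect: ½·C·(Δy)² = 0.5 × 219.4 × (-0.03)² = +0.0987300
ΔP/P ≈ +0.423900 + 0.0987300 = +0.522630
ΔP ≈ 132.70 × (+0.522630) = +69.353001.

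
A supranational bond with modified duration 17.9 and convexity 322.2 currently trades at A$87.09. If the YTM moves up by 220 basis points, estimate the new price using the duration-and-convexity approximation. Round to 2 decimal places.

Duration effect: -D_mod·Δy = -17.9 × (+0.022) = -0.393800
Convexity effect: ½·C·(Δy)² = 0.5 × 322.2 × (0.022)² = +0.0779724
ΔP/P ≈ -0.393800 + 0.0779724 = -0.3158276
New price ≈ 87.09 × (1 - 0.3158276) = 59.584574316.

A$59.58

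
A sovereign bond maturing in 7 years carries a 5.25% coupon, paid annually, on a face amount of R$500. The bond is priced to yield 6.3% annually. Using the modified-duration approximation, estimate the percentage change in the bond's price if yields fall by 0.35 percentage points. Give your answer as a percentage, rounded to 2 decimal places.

Periodic yield y = 0.063. Modified duration first:
  t   CF        PV=CF/(1+0.063)^t    t·PV
  1        26.25        24.6943        24.6943
  2        26.25        23.2307        46.4615
  3        26.25        21.8539        65.5618
  4        26.25        20.5587        82.2349
  5        26.25        19.3403        96.7015
  6        26.25        18.1941       109.1644
  7       526.25       343.1304     2,401.9131
  Σ                    471.0024     2,826.7314
P = 471.0024; D_Mac = 6.00152 yrs; D_mod = 6.00152/(1+0.063) = 5.64583 yrs.
ΔP/P ≈ -D_mod · Δy = -5.64583 × (-0.0035) = +0.019760 = +1.9760%.

+1.98%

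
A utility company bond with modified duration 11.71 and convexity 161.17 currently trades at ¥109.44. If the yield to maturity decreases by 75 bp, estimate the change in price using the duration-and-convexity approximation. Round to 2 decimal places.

+¥10.11

Duration effect: -D_mod·Δy = -11.71 × (-0.0075) = +0.087825
Convexity effect: ½·C·(Δy)² = 0.5 × 161.17 × (-0.0075)² = +0.00453290625
ΔP/P ≈ +0.087825 + 0.00453290625 = +0.09235790625
ΔP ≈ 109.44 × (+0.09235790625) = +10.10764926.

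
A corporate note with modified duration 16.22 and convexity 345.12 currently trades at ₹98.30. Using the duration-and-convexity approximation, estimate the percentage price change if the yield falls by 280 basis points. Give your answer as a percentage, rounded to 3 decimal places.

+58.945%

Duration effect: -D_mod·Δy = -16.22 × (-0.028) = +0.454160
Convexity effect: ½·C·(Δy)² = 0.5 × 345.12 × (-0.028)² = +0.13528704
ΔP/P ≈ +0.454160 + 0.13528704 = +0.58944704
= +58.944704%.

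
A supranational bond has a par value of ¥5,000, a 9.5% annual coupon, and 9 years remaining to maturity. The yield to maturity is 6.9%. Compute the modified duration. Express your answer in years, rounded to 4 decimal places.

6.2116 years

Periodic yield y = 0.069. First find Macaulay duration:
  t   CF        PV=CF/(1+0.069)^t    t·PV
  1       475.00       444.3405       444.3405
  2       475.00       415.6600       831.3199
  3       475.00       388.8307     1,166.4920
  4       475.00       363.7331     1,454.9323
  5       475.00       340.2554     1,701.2772
  6       475.00       318.2932     1,909.7593
  7       475.00       297.7486     2,084.2399
  8       475.00       278.5300     2,228.2399
  9     5,475.00     3,003.2036    27,028.8324
  Σ                  5,850.5950    38,849.4335
P = 5,850.5950; Macaulay duration = 38,849.4335 / 5,850.5950 = 6.64025 years.
Modified duration = D_Mac / (1 + y) = 6.64025 / 1.069 = 6.21165 years.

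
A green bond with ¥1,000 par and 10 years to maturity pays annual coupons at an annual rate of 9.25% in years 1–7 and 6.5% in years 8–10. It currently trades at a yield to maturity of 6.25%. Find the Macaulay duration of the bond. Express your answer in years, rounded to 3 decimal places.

7.170 years

Periodic yield y = 0.0625. Discount each cash flow and weight by its year:
  t   CF        PV=CF/(1+0.0625)^t    t·PV
  1        92.50        87.0588        87.0588
  2        92.50        81.9377       163.8754
  3        92.50        77.1179       231.3536
  4        92.50        72.5815       290.3260
  5        92.50        68.3120       341.5600
  6        92.50        64.2937       385.7619
  7        92.50        60.5117       423.5817
  8        65.00        40.0204       320.1635
  9        65.00        37.6663       338.9967
  10    1,065.00       580.8450     5,808.4495
  Σ                  1,170.3449     8,391.1272
Price P = Σ PV = 1,170.3449.
Macaulay duration = Σ(t·PV) / P = 8,391.1272 / 1,170.3449 = 7.16979 years.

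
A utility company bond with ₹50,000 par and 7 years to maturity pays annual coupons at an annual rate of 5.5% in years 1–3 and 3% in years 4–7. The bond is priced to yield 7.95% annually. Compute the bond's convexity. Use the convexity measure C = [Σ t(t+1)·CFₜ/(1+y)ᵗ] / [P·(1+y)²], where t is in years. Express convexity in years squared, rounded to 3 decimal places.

With y = 0.0795:
  t   CF        PV=CF/(1+0.0795)^t    t·PV        t(t+1)·PV
  1     2,750.00     2,547.4757     2,547.4757       5,094.9514
  2     2,750.00     2,359.8663     4,719.7326      14,159.1979
  3     2,750.00     2,186.0735     6,558.2204      26,232.8816
  4     1,500.00     1,104.5889     4,418.3556      22,091.7779
  5     1,500.00     1,023.2412     5,116.2061      30,697.2365
  6     1,500.00       947.8844     5,687.3064      39,811.1451
  7    51,500.00    30,147.3194   211,031.2359   1,688,249.8871
  Σ                 40,316.4494   240,078.5327   1,826,337.0775
P = 40,316.4494.
Convexity = Σ t(t+1)·PV / [P·(1+y)²] = 1,826,337.0775 / (40,316.4494 × 1.165320) = 38.87348.

38.873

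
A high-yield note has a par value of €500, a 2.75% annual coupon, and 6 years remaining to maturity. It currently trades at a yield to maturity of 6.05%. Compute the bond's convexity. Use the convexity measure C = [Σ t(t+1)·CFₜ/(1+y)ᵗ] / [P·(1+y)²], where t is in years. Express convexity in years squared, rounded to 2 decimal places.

33.81

With y = 0.0605:
  t   CF        PV=CF/(1+0.0605)^t    t·PV        t(t+1)·PV
  1        13.75        12.9656        12.9656          25.9312
  2        13.75        12.2259        24.4518          73.3555
  3        13.75        11.5284        34.5853         138.3413
  4        13.75        10.8708        43.4830         217.4152
  5        13.75        10.2506        51.2530         307.5180
  6       513.75       361.1501     2,166.9009      15,168.3062
  Σ                    418.9915     2,333.6397      15,930.8675
P = 418.9915.
Convexity = Σ t(t+1)·PV / [P·(1+y)²] = 15,930.8675 / (418.9915 × 1.124660) = 33.80749.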